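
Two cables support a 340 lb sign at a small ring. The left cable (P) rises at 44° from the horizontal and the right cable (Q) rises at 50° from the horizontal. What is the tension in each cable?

ΣF_x = 0: −T_P·cos44° + T_Q·cos50° = 0 → T_Q = 1.11909·T_P.
ΣF_y = 0: T_P·sin44° + T_Q·sin50° = 340.
Substitute: T_P·(0.694658 + 1.11909·0.766044) = 340 → T_P = 219.082 ≈ 219.1 lb.
Then T_Q = 1.11909 × 219.082 = 245.2 lb.

T_P = 219.1 lb, T_Q = 245.2 lb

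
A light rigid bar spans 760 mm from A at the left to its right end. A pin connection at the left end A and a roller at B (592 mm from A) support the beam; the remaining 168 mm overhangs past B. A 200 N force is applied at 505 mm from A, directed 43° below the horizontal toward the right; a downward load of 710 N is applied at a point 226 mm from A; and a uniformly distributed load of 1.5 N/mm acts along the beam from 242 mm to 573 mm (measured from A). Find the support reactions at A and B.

Resultant of the distributed load: 1.5 × 331 = 496.5 N at 407.5 mm from A.
ΣM about A: B_y·592 − 200·sin43°·505 − 710·226 − (1.5·331)·407.5 = 0 → B_y = 431666/592 = 729.166 ≈ 729.2 N.
ΣF_y = 0: A_y + 729.166 − 200·sin43° − 710 − 1.5·331 = 0 → A_y = 613.7 N.
ΣF_x = 0: A_x + 200·cos43° = 0 → A_x = -146.3 N.

A_x = -146.3 N, A_y = 613.7 N, B_y = 729.2 N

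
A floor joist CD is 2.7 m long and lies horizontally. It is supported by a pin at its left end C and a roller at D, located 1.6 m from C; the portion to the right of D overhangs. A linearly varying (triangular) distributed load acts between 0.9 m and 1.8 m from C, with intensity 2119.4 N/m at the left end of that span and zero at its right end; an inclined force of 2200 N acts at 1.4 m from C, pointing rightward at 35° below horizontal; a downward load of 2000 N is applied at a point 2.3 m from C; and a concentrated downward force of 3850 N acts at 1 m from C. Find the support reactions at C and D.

C_x = -1802 N, C_y = 964.9 N, D_y = 7101 N

Resultant of the triangular load: ½ × 2119.4 × 0.9 = 953.73 N, acting at 1.2 m from C (one-third of the span from the peak).
ΣM about C: D_y·1.6 − (½·2119.4·0.9)·1.2 − 2200·sin35°·1.4 − 2000·2.3 − 3850·1 = 0 → D_y = 11361.1/1.6 = 7100.69 ≈ 7101 N.
ΣF_y = 0: C_y + 7100.69 − ½·2119.4·0.9 − 2200·sin35° − 2000 − 3850 = 0 → C_y = 964.9 N.
ΣF_x = 0: C_x + 2200·cos35° = 0 → C_x = -1802 N.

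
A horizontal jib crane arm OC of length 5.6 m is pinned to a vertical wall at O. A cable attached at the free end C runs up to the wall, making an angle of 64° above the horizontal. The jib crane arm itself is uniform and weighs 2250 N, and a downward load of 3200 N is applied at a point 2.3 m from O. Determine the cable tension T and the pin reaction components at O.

ΣM about O: T·sin64°·5.6 − 2250·2.8 − 3200·2.3 = 0 → T = 13660/(5.6·0.898794) = 2713.95 ≈ 2714 N.
ΣF_x = 0: O_x − T·cos64° = 0 → O_x = 2713.95 × 0.438371 = 1190 N.
ΣF_y = 0: O_y + T·sin64° − 2250 − 3200 = 0 → O_y = 5450 − 2713.95 × 0.898794 = 3011 N.

T = 2714 N, O_x = 1190 N, O_y = 3011 N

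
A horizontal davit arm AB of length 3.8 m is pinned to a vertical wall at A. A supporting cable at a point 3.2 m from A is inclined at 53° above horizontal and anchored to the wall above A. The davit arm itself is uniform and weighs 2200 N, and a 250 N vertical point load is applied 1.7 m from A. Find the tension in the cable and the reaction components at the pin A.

T = 1802 N, A_x = 1084 N, A_y = 1011 N

ΣM about A: T·sin53°·3.2 − 2200·1.9 − 250·1.7 = 0 → T = 4605/(3.2·0.798636) = 1801.9 ≈ 1802 N.
ΣF_x = 0: A_x − T·cos53° = 0 → A_x = 1801.9 × 0.601815 = 1084 N.
ΣF_y = 0: A_y + T·sin53° − 2200 − 250 = 0 → A_y = 2450 − 1801.9 × 0.798636 = 1011 N.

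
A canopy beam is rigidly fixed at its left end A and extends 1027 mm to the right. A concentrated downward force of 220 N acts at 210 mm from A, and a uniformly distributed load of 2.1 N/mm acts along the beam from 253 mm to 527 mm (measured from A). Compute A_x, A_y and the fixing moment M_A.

Resultant of the distributed load: 2.1 × 274 = 575.4 N at 390 mm from A.
ΣF_x = 0: A_x = 0.
ΣF_y = 0: A_y − 220 − 2.1·274 = 0 → A_y = 795.4 N.
ΣM about A: M_A − 220·210 − (2.1·274)·390 = 0 → M_A = 270600 N·mm.

A_x = 0, A_y = 795.4 N, M_A = 270600 N·mm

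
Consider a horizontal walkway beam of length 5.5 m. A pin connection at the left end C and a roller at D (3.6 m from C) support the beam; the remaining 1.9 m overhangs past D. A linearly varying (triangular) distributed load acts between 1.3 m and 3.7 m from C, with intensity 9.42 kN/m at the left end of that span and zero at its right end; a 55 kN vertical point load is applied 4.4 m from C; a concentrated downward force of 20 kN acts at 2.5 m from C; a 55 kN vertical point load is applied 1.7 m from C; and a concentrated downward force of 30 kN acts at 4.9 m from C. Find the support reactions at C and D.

Resultant of the triangular load: ½ × 9.42 × 2.4 = 11.304 kN, acting at 2.1 m from C (one-third of the span from the peak).
Taking moments about C: D_y·3.6 − (½·9.42·2.4)·2.1 − 55·4.4 − 20·2.5 − 55·1.7 − 30·4.9 = 0 → D_y = 556.2384/3.6 = 154.511 ≈ 154.5 kN.
ΣF_y = 0: C_y + 154.511 − ½·9.42·2.4 − 55 − 20 − 55 − 30 = 0 → C_y = 16.79 kN.
ΣF_x = 0: no horizontal applied forces, so C_x = 0.

C_x = 0, C_y = 16.79 kN, D_y = 154.5 kN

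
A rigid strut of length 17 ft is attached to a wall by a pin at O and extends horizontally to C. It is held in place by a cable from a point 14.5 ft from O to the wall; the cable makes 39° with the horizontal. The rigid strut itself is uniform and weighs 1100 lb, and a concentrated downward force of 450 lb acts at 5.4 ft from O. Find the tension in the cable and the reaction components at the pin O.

ΣM about O: T·sin39°·14.5 − 1100·8.5 − 450·5.4 = 0 → T = 11780/(14.5·0.62932) = 1290.94 ≈ 1291 lb.
ΣF_x = 0: O_x − T·cos39° = 0 → O_x = 1290.94 × 0.777146 = 1003 lb.
ΣF_y = 0: O_y + T·sin39° − 1100 − 450 = 0 → O_y = 1550 − 1290.94 × 0.62932 = 737.6 lb.

T = 1291 lb, O_x = 1003 lb, O_y = 737.6 lb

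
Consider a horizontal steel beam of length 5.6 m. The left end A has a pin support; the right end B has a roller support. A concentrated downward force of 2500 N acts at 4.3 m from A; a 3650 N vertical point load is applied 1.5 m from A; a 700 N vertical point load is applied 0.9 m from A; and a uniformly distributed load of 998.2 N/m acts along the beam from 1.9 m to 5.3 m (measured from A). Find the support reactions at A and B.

A_x = 0, A_y = 5052 N, B_y = 5192 N

Resultant of the distributed load: 998.2 × 3.4 = 3393.88 N at 3.6 m from A.
Moments about A: B_y·5.6 − 2500·4.3 − 3650·1.5 − 700·0.9 − (998.2·3.4)·3.6 = 0 → B_y = 29072.968/5.6 = 5191.6 ≈ 5192 N.
ΣF_y = 0: A_y + 5191.6 − 2500 − 3650 − 700 − 998.2·3.4 = 0 → A_y = 5052 N.
ΣF_x = 0: no horizontal applied forces, so A_x = 0.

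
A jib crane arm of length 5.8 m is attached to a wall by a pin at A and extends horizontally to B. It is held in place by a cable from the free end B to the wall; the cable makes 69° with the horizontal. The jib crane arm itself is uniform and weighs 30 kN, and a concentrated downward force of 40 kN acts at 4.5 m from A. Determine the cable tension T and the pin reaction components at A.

ΣM about A: T·sin69°·5.8 − 30·2.9 − 40·4.5 = 0 → T = 267/(5.8·0.93358) = 49.3096 ≈ 49.31 kN.
ΣF_x = 0: A_x − T·cos69° = 0 → A_x = 49.3096 × 0.358368 = 17.67 kN.
ΣF_y = 0: A_y + T·sin69° − 30 − 40 = 0 → A_y = 70 − 49.3096 × 0.93358 = 23.97 kN.

T = 49.31 kN, A_x = 17.67 kN, A_y = 23.97 kN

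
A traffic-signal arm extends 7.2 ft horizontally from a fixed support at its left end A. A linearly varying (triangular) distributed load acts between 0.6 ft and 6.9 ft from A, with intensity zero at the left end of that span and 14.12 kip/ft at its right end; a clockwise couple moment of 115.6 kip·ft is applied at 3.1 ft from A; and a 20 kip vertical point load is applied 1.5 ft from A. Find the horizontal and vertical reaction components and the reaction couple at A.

Resultant of the triangular load: ½ × 14.12 × 6.3 = 44.478 kip, acting at 4.8 ft from A (one-third of the span from the peak).
ΣF_x = 0: A_x = 0.
ΣF_y = 0: A_y − ½·14.12·6.3 − 20 = 0 → A_y = 64.48 kip.
ΣM about A: M_A − (½·14.12·6.3)·4.8 − 115.6 − 20·1.5 = 0 → M_A = 359.1 kip·ft.

A_x = 0, A_y = 64.48 kip, M_A = 359.1 kip·ft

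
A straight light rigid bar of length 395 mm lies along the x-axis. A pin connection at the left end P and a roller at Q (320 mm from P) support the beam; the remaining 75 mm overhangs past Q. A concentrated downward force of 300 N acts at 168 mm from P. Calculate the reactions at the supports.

Moments about P: Q_y·320 − 300·168 = 0 → Q_y = 50400/320 = 157.5 N.
ΣF_y = 0: P_y + 157.5 − 300 = 0 → P_y = 142.5 N.
ΣF_x = 0: no horizontal applied forces, so P_x = 0.

P_x = 0, P_y = 142.5 N, Q_y = 157.5 N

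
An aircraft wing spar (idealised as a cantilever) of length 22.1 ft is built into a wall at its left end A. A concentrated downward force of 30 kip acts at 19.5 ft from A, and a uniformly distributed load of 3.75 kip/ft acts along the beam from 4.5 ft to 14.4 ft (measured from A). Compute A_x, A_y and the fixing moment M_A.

Resultant of the distributed load: 3.75 × 9.9 = 37.125 kip at 9.45 ft from A.
ΣF_x = 0: A_x = 0.
ΣF_y = 0: A_y − 30 − 3.75·9.9 = 0 → A_y = 67.12 kip.
ΣM about A: M_A − 30·19.5 − (3.75·9.9)·9.45 = 0 → M_A = 935.8 kip·ft.

A_x = 0, A_y = 67.12 kip, M_A = 935.8 kip·ft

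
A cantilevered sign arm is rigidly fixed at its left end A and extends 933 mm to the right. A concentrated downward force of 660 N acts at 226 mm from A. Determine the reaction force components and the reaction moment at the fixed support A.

A_x = 0, A_y = 660.0 N, M_A = 149200 N·mm

ΣF_x = 0: A_x = 0.
ΣF_y = 0: A_y − 660 = 0 → A_y = 660.0 N.
ΣM about A: M_A − 660·226 = 0 → M_A = 149200 N·mm.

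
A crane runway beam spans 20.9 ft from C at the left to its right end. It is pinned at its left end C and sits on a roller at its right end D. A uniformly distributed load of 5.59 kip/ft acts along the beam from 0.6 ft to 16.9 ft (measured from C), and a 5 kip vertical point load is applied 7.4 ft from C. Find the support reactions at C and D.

Resultant of the distributed load: 5.59 × 16.3 = 91.117 kip at 8.75 ft from C.
Taking moments about C: D_y·20.9 − (5.59·16.3)·8.75 − 5·7.4 = 0 → D_y = 834.27375/20.9 = 39.9174 ≈ 39.92 kip.
ΣF_y = 0: C_y + 39.9174 − 5.59·16.3 − 5 = 0 → C_y = 56.20 kip.
ΣF_x = 0: no horizontal applied forces, so C_x = 0.

C_x = 0, C_y = 56.20 kip, D_y = 39.92 kip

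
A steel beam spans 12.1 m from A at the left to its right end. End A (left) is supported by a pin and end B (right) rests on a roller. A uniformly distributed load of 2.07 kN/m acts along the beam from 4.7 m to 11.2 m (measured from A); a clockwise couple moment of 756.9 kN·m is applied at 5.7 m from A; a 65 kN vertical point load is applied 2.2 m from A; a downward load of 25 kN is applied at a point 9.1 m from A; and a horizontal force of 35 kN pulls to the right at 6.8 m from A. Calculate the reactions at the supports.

A_x = -35.00 kN, A_y = 1.441 kN, B_y = 102.0 kN

Resultant of the distributed load: 2.07 × 6.5 = 13.455 kN at 7.95 m from A.
ΣM about A: B_y·12.1 − (2.07·6.5)·7.95 − 756.9 − 65·2.2 − 25·9.1 = 0 → B_y = 1234.36725/12.1 = 102.014 ≈ 102.0 kN.
ΣF_y = 0: A_y + 102.014 − 2.07·6.5 − 65 − 25 = 0 → A_y = 1.441 kN.
ΣF_x = 0: A_x + 35 = 0 → A_x = -35.00 kN.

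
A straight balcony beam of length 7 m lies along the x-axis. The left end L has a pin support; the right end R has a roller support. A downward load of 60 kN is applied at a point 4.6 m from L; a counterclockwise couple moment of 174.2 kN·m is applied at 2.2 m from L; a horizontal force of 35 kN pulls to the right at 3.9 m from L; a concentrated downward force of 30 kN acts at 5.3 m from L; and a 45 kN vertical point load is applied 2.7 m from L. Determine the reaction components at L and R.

L_x = -35.00 kN, L_y = 80.39 kN, R_y = 54.61 kN

Taking moments about L: R_y·7 − 60·4.6 + 174.2 − 30·5.3 − 45·2.7 = 0 → R_y = 382.3/7 = 54.6143 ≈ 54.61 kN.
ΣF_y = 0: L_y + 54.6143 − 60 − 30 − 45 = 0 → L_y = 80.39 kN.
ΣF_x = 0: L_x + 35 = 0 → L_x = -35.00 kN.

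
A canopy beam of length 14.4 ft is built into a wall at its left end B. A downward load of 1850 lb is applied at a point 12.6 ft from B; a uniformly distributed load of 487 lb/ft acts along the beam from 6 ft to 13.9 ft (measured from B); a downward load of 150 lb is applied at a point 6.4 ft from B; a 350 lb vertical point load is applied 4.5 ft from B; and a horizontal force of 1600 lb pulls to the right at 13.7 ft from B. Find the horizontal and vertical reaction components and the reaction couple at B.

B_x = -1600 lb, B_y = 6197 lb, M_B = 64130 lb·ft

Resultant of the distributed load: 487 × 7.9 = 3847.3 lb at 9.95 ft from B.
ΣF_x = 0: B_x + 1600 = 0 → B_x = -1600 lb.
ΣF_y = 0: B_y − 1850 − 487·7.9 − 150 − 350 = 0 → B_y = 6197 lb.
ΣM about B: M_B − 1850·12.6 − (487·7.9)·9.95 − 150·6.4 − 350·4.5 = 0 → M_B = 64130 lb·ft.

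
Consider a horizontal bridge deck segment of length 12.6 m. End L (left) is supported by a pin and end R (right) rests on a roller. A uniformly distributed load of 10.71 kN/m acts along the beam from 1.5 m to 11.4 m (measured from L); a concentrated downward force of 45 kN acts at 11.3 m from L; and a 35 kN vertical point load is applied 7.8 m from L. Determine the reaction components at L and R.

L_x = 0, L_y = 69.73 kN, R_y = 116.3 kN

Resultant of the distributed load: 10.71 × 9.9 = 106.029 kN at 6.45 m from L.
Moments about L: R_y·12.6 − (10.71·9.9)·6.45 − 45·11.3 − 35·7.8 = 0 → R_y = 1465.38705/12.6 = 116.301 ≈ 116.3 kN.
ΣF_y = 0: L_y + 116.301 − 10.71·9.9 − 45 − 35 = 0 → L_y = 69.73 kN.
ΣF_x = 0: no horizontal applied forces, so L_x = 0.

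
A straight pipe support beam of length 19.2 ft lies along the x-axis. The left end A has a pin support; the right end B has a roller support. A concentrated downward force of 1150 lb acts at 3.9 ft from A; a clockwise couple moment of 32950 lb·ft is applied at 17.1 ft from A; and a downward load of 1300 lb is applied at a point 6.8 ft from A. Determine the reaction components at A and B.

A_x = 0, A_y = 39.84 lb, B_y = 2410 lb

Taking moments about A: B_y·19.2 − 1150·3.9 − 32950 − 1300·6.8 = 0 → B_y = 46275/19.2 = 2410.16 ≈ 2410 lb.
ΣF_y = 0: A_y + 2410.16 − 1150 − 1300 = 0 → A_y = 39.84 lb.
ΣF_x = 0: no horizontal applied forces, so A_x = 0.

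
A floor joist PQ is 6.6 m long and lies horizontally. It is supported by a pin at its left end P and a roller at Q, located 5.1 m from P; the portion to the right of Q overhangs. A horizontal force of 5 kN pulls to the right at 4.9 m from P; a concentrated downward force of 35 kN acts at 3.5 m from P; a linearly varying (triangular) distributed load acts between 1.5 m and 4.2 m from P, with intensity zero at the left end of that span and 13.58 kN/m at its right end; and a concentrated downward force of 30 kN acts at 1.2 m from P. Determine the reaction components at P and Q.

P_x = -5.000 kN, P_y = 40.39 kN, Q_y = 42.94 kN

Resultant of the triangular load: ½ × 13.58 × 2.7 = 18.333 kN, acting at 3.3 m from P (one-third of the span from the peak).
Taking moments about P: Q_y·5.1 − 35·3.5 − (½·13.58·2.7)·3.3 − 30·1.2 = 0 → Q_y = 218.9989/5.1 = 42.941 ≈ 42.94 kN.
ΣF_y = 0: P_y + 42.941 − 35 − ½·13.58·2.7 − 30 = 0 → P_y = 40.39 kN.
ΣF_x = 0: P_x + 5 = 0 → P_x = -5.000 kN.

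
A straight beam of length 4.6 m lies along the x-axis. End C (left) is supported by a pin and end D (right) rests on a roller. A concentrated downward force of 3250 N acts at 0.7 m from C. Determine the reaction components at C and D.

Moments about C: D_y·4.6 − 3250·0.7 = 0 → D_y = 2275/4.6 = 494.565 ≈ 494.6 N.
ΣF_y = 0: C_y + 494.565 − 3250 = 0 → C_y = 2755 N.
ΣF_x = 0: no horizontal applied forces, so C_x = 0.

C_x = 0, C_y = 2755 N, D_y = 494.6 N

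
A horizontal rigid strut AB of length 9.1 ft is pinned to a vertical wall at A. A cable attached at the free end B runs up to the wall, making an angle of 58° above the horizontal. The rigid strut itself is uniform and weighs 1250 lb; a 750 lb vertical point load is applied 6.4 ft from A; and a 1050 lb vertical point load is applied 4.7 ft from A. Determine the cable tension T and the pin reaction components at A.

ΣM about A: T·sin58°·9.1 − 1250·4.55 − 750·6.4 − 1050·4.7 = 0 → T = 15422.5/(9.1·0.848048) = 1998.45 ≈ 1998 lb.
ΣF_x = 0: A_x − T·cos58° = 0 → A_x = 1998.45 × 0.529919 = 1059 lb.
ΣF_y = 0: A_y + T·sin58° − 1250 − 750 − 1050 = 0 → A_y = 3050 − 1998.45 × 0.848048 = 1355 lb.

T = 1998 lb, A_x = 1059 lb, A_y = 1355 lb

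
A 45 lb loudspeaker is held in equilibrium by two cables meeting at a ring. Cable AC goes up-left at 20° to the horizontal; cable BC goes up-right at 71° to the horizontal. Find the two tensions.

T_AC = 14.65 lb, T_BC = 42.29 lb

ΣF_x = 0: −T_AC·cos20° + T_BC·cos71° = 0 → T_BC = 2.88632·T_AC.
ΣF_y = 0: T_AC·sin20° + T_BC·sin71° = 45.
Substitute: T_AC·(0.34202 + 2.88632·0.945519) = 45 → T_AC = 14.6528 ≈ 14.65 lb.
Then T_BC = 2.88632 × 14.6528 = 42.29 lb.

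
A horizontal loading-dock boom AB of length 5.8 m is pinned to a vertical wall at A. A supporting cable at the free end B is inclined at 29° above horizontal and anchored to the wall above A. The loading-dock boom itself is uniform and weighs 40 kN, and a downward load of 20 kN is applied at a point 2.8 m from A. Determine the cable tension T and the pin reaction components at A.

T = 61.17 kN, A_x = 53.50 kN, A_y = 30.34 kN

ΣM about A: T·sin29°·5.8 − 40·2.9 − 20·2.8 = 0 → T = 172/(5.8·0.48481) = 61.1686 ≈ 61.17 kN.
ΣF_x = 0: A_x − T·cos29° = 0 → A_x = 61.1686 × 0.87462 = 53.50 kN.
ΣF_y = 0: A_y + T·sin29° − 40 − 20 = 0 → A_y = 60 − 61.1686 × 0.48481 = 30.34 kN.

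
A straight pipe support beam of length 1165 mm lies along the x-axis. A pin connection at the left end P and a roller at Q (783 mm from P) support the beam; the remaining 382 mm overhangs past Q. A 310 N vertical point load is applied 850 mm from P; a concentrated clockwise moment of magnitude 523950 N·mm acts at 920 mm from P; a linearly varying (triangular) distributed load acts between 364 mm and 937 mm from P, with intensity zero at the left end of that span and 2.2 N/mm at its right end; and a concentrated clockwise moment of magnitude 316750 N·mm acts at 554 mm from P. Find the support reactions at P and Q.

P_x = 0, P_y = -1070 N, Q_y = 2011 N

Resultant of the triangular load: ½ × 2.2 × 573 = 630.3 N, acting at 746 mm from P (one-third of the span from the peak).
Moments about P: Q_y·783 − 310·850 − 523950 − (½·2.2·573)·746 − 316750 = 0 → Q_y = 1574403.8/783 = 2010.73 ≈ 2011 N.
ΣF_y = 0: P_y + 2010.73 − 310 − ½·2.2·573 = 0 → P_y = -1070 N.
ΣF_x = 0: no horizontal applied forces, so P_x = 0.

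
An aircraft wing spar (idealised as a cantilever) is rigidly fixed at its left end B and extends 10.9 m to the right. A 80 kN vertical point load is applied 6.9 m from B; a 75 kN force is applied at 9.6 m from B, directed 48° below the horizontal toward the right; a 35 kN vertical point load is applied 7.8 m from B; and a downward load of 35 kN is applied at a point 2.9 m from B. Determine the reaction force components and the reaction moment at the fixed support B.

B_x = -50.18 kN, B_y = 205.7 kN, M_B = 1462 kN·m

ΣF_x = 0: B_x + 75·cos48° = 0 → B_x = -50.18 kN.
ΣF_y = 0: B_y − 80 − 75·sin48° − 35 − 35 = 0 → B_y = 205.7 kN.
ΣM about B: M_B − 80·6.9 − 75·sin48°·9.6 − 35·7.8 − 35·2.9 = 0 → M_B = 1462 kN·m.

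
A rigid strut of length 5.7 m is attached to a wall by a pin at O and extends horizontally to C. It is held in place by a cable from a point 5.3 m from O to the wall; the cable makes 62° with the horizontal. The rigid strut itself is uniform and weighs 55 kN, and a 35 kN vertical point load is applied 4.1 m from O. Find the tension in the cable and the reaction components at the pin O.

T = 64.16 kN, O_x = 30.12 kN, O_y = 33.35 kN

ΣM about O: T·sin62°·5.3 − 55·2.85 − 35·4.1 = 0 → T = 300.25/(5.3·0.882948) = 64.1611 ≈ 64.16 kN.
ΣF_x = 0: O_x − T·cos62° = 0 → O_x = 64.1611 × 0.469472 = 30.12 kN.
ΣF_y = 0: O_y + T·sin62° − 55 − 35 = 0 → O_y = 90 − 64.1611 × 0.882948 = 33.35 kN.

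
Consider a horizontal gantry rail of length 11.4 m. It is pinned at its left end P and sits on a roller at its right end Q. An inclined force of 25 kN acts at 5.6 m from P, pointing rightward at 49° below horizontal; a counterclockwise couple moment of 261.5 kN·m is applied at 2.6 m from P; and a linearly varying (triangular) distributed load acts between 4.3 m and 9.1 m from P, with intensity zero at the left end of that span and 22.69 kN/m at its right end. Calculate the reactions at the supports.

P_x = -16.40 kN, P_y = 51.17 kN, Q_y = 22.16 kN

Resultant of the triangular load: ½ × 22.69 × 4.8 = 54.456 kN, acting at 7.5 m from P (one-third of the span from the peak).
Moments about P: Q_y·11.4 − 25·sin49°·5.6 + 261.5 − (½·22.69·4.8)·7.5 = 0 → Q_y = 252.579/11.4 = 22.1561 ≈ 22.16 kN.
ΣF_y = 0: P_y + 22.1561 − 25·sin49° − ½·22.69·4.8 = 0 → P_y = 51.17 kN.
ΣF_x = 0: P_x + 25·cos49° = 0 → P_x = -16.40 kN.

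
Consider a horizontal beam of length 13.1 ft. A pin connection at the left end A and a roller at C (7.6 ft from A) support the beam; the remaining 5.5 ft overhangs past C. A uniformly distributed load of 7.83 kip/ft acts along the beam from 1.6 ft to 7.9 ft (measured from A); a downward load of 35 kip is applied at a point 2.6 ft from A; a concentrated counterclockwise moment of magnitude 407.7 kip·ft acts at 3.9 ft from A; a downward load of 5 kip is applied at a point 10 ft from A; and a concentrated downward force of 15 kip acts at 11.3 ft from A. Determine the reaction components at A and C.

Resultant of the distributed load: 7.83 × 6.3 = 49.329 kip at 4.75 ft from A.
Taking moments about A: C_y·7.6 − (7.83·6.3)·4.75 − 35·2.6 + 407.7 − 5·10 − 15·11.3 = 0 → C_y = 137.11275/7.6 = 18.0412 ≈ 18.04 kip.
ΣF_y = 0: A_y + 18.0412 − 7.83·6.3 − 35 − 5 − 15 = 0 → A_y = 86.29 kip.
ΣF_x = 0: no horizontal applied forces, so A_x = 0.

A_x = 0, A_y = 86.29 kip, C_y = 18.04 kip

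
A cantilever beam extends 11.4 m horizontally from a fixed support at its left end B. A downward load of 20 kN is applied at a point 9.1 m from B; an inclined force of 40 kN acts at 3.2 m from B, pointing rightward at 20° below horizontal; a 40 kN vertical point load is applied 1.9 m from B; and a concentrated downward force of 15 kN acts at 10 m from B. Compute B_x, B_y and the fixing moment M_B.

B_x = -37.59 kN, B_y = 88.68 kN, M_B = 451.8 kN·m

ΣF_x = 0: B_x + 40·cos20° = 0 → B_x = -37.59 kN.
ΣF_y = 0: B_y − 20 − 40·sin20° − 40 − 15 = 0 → B_y = 88.68 kN.
ΣM about B: M_B − 20·9.1 − 40·sin20°·3.2 − 40·1.9 − 15·10 = 0 → M_B = 451.8 kN·m.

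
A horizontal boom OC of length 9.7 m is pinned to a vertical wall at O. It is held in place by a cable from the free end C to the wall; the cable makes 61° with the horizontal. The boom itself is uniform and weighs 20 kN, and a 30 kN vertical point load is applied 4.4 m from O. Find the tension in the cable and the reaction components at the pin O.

ΣM about O: T·sin61°·9.7 − 20·4.85 − 30·4.4 = 0 → T = 229/(9.7·0.87462) = 26.9926 ≈ 26.99 kN.
ΣF_x = 0: O_x − T·cos61° = 0 → O_x = 26.9926 × 0.48481 = 13.09 kN.
ΣF_y = 0: O_y + T·sin61° − 20 − 30 = 0 → O_y = 50 − 26.9926 × 0.87462 = 26.39 kN.

T = 26.99 kN, O_x = 13.09 kN, O_y = 26.39 kN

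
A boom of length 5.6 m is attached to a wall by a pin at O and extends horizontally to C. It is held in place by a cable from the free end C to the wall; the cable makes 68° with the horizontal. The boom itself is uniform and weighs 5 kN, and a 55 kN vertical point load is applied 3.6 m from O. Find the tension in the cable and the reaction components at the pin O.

ΣM about O: T·sin68°·5.6 − 5·2.8 − 55·3.6 = 0 → T = 212/(5.6·0.927184) = 40.8302 ≈ 40.83 kN.
ΣF_x = 0: O_x − T·cos68° = 0 → O_x = 40.8302 × 0.374607 = 15.30 kN.
ΣF_y = 0: O_y + T·sin68° − 5 − 55 = 0 → O_y = 60 − 40.8302 × 0.927184 = 22.14 kN.

T = 40.83 kN, O_x = 15.30 kN, O_y = 22.14 kN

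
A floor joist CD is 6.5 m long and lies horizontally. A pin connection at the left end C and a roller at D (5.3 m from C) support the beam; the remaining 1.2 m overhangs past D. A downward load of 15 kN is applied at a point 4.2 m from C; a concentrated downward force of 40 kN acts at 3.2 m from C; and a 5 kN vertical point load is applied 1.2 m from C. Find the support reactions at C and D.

C_x = 0, C_y = 22.83 kN, D_y = 37.17 kN

ΣM about C: D_y·5.3 − 15·4.2 − 40·3.2 − 5·1.2 = 0 → D_y = 197/5.3 = 37.1698 ≈ 37.17 kN.
ΣF_y = 0: C_y + 37.1698 − 15 − 40 − 5 = 0 → C_y = 22.83 kN.
ΣF_x = 0: no horizontal applied forces, so C_x = 0.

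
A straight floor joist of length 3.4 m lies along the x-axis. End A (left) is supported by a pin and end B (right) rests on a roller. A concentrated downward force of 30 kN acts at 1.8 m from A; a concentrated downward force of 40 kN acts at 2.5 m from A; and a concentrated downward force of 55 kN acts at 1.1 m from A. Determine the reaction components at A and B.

Moments about A: B_y·3.4 − 30·1.8 − 40·2.5 − 55·1.1 = 0 → B_y = 214.5/3.4 = 63.0882 ≈ 63.09 kN.
ΣF_y = 0: A_y + 63.0882 − 30 − 40 − 55 = 0 → A_y = 61.91 kN.
ΣF_x = 0: no horizontal applied forces, so A_x = 0.

A_x = 0, A_y = 61.91 kN, B_y = 63.09 kN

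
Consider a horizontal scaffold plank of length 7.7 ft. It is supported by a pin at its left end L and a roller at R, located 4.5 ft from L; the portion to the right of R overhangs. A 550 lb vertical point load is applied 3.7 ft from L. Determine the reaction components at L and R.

ΣM about L: R_y·4.5 − 550·3.7 = 0 → R_y = 2035/4.5 = 452.222 ≈ 452.2 lb.
ΣF_y = 0: L_y + 452.222 − 550 = 0 → L_y = 97.78 lb.
ΣF_x = 0: no horizontal applied forces, so L_x = 0.

L_x = 0, L_y = 97.78 lb, R_y = 452.2 lb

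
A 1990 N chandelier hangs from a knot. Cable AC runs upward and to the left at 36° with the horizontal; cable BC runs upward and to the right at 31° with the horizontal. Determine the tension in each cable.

T_AC = 1853 N, T_BC = 1749 N

ΣF_x = 0: −T_AC·cos36° + T_BC·cos31° = 0 → T_BC = 0.943826·T_AC.
ΣF_y = 0: T_AC·sin36° + T_BC·sin31° = 1990.
Substitute: T_AC·(0.587785 + 0.943826·0.515038) = 1990 → T_AC = 1853.07 ≈ 1853 N.
Then T_BC = 0.943826 × 1853.07 = 1749 N.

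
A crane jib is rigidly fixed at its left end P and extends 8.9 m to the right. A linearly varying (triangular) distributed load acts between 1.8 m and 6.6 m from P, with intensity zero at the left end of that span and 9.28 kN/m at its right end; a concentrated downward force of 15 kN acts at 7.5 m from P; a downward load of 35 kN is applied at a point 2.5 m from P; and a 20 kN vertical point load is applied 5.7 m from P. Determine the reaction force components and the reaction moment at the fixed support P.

Resultant of the triangular load: ½ × 9.28 × 4.8 = 22.272 kN, acting at 5 m from P (one-third of the span from the peak).
ΣF_x = 0: P_x = 0.
ΣF_y = 0: P_y − ½·9.28·4.8 − 15 − 35 − 20 = 0 → P_y = 92.27 kN.
ΣM about P: M_P − (½·9.28·4.8)·5 − 15·7.5 − 35·2.5 − 20·5.7 = 0 → M_P = 425.4 kN·m.

P_x = 0, P_y = 92.27 kN, M_P = 425.4 kN·m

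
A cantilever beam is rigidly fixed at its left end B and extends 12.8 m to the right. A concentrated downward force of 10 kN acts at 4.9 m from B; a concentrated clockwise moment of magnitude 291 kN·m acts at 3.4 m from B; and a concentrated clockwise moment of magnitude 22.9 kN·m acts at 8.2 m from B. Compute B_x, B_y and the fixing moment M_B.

ΣF_x = 0: B_x = 0.
ΣF_y = 0: B_y − 10 = 0 → B_y = 10.00 kN.
ΣM about B: M_B − 10·4.9 − 291 − 22.9 = 0 → M_B = 362.9 kN·m.

B_x = 0, B_y = 10.00 kN, M_B = 362.9 kN·m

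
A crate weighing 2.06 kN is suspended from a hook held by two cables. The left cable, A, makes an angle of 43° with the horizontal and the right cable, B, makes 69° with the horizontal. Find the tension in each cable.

ΣF_x = 0: −T_A·cos43° + T_B·cos69° = 0 → T_B = 2.04079·T_A.
ΣF_y = 0: T_A·sin43° + T_B·sin69° = 2.06.
Substitute: T_A·(0.681998 + 2.04079·0.93358) = 2.06 → T_A = 0.796216 ≈ 0.7962 kN.
Then T_B = 2.04079 × 0.796216 = 1.625 kN.

T_A = 0.7962 kN, T_B = 1.625 kN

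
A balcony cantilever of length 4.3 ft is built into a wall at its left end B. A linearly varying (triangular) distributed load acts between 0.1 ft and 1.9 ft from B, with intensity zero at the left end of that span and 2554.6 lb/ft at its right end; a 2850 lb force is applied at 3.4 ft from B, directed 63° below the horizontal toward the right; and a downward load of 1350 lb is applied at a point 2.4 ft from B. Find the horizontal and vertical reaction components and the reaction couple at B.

Resultant of the triangular load: ½ × 2554.6 × 1.8 = 2299.14 lb, acting at 1.3 ft from B (one-third of the span from the peak).
ΣF_x = 0: B_x + 2850·cos63° = 0 → B_x = -1294 lb.
ΣF_y = 0: B_y − ½·2554.6·1.8 − 2850·sin63° − 1350 = 0 → B_y = 6189 lb.
ΣM about B: M_B − (½·2554.6·1.8)·1.3 − 2850·sin63°·3.4 − 1350·2.4 = 0 → M_B = 14860 lb·ft.

B_x = -1294 lb, B_y = 6189 lb, M_B = 14860 lb·ft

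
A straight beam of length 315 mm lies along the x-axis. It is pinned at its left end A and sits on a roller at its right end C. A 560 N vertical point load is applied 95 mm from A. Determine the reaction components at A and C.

Moments about A: C_y·315 − 560·95 = 0 → C_y = 53200/315 = 168.889 ≈ 168.9 N.
ΣF_y = 0: A_y + 168.889 − 560 = 0 → A_y = 391.1 N.
ΣF_x = 0: no horizontal applied forces, so A_x = 0.

A_x = 0, A_y = 391.1 N, C_y = 168.9 N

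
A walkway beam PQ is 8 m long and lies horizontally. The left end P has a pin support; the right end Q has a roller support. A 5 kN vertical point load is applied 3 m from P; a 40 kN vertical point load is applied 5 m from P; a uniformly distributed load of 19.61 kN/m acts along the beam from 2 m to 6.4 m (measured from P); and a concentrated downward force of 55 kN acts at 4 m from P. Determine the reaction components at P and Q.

P_x = 0, P_y = 86.61 kN, Q_y = 99.67 kN

Resultant of the distributed load: 19.61 × 4.4 = 86.284 kN at 4.2 m from P.
ΣM about P: Q_y·8 − 5·3 − 40·5 − (19.61·4.4)·4.2 − 55·4 = 0 → Q_y = 797.3928/8 = 99.6741 ≈ 99.67 kN.
ΣF_y = 0: P_y + 99.6741 − 5 − 40 − 19.61·4.4 − 55 = 0 → P_y = 86.61 kN.
ΣF_x = 0: no horizontal applied forces, so P_x = 0.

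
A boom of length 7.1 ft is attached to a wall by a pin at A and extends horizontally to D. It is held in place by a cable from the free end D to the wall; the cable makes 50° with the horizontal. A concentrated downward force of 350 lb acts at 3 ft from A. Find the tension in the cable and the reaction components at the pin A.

T = 193.1 lb, A_x = 124.1 lb, A_y = 202.1 lb

ΣM about A: T·sin50°·7.1 − 350·3 = 0 → T = 1050/(7.1·0.766044) = 193.053 ≈ 193.1 lb.
ΣF_x = 0: A_x − T·cos50° = 0 → A_x = 193.053 × 0.642788 = 124.1 lb.
ΣF_y = 0: A_y + T·sin50° − 350 = 0 → A_y = 350 − 193.053 × 0.766044 = 202.1 lb.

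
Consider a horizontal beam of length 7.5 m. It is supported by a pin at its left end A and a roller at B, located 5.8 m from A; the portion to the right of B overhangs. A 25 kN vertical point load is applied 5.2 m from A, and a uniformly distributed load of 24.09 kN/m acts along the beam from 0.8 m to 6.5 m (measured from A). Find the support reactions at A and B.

A_x = 0, A_y = 53.49 kN, B_y = 108.8 kN

Resultant of the distributed load: 24.09 × 5.7 = 137.313 kN at 3.65 m from A.
Taking moments about A: B_y·5.8 − 25·5.2 − (24.09·5.7)·3.65 = 0 → B_y = 631.19245/5.8 = 108.826 ≈ 108.8 kN.
ΣF_y = 0: A_y + 108.826 − 25 − 24.09·5.7 = 0 → A_y = 53.49 kN.
ΣF_x = 0: no horizontal applied forces, so A_x = 0.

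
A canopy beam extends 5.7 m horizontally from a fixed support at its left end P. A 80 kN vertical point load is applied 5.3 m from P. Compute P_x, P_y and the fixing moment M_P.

ΣF_x = 0: P_x = 0.
ΣF_y = 0: P_y − 80 = 0 → P_y = 80.00 kN.
ΣM about P: M_P − 80·5.3 = 0 → M_P = 424.0 kN·m.

P_x = 0, P_y = 80.00 kN, M_P = 424.0 kN·m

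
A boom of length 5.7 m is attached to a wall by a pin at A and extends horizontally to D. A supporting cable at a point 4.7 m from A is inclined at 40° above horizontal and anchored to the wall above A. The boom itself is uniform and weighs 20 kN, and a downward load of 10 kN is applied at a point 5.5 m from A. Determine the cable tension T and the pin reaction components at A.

ΣM about A: T·sin40°·4.7 − 20·2.85 − 10·5.5 = 0 → T = 112/(4.7·0.642788) = 37.0725 ≈ 37.07 kN.
ΣF_x = 0: A_x − T·cos40° = 0 → A_x = 37.0725 × 0.766044 = 28.40 kN.
ΣF_y = 0: A_y + T·sin40° − 20 − 10 = 0 → A_y = 30 − 37.0725 × 0.642788 = 6.170 kN.

T = 37.07 kN, A_x = 28.40 kN, A_y = 6.170 kN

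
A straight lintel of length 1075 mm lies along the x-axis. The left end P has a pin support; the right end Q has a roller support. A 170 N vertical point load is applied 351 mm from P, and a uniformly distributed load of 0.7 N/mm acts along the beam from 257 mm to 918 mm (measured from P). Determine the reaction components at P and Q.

Resultant of the distributed load: 0.7 × 661 = 462.7 N at 587.5 mm from P.
Taking moments about P: Q_y·1075 − 170·351 − (0.7·661)·587.5 = 0 → Q_y = 331506.25/1075 = 308.378 ≈ 308.4 N.
ΣF_y = 0: P_y + 308.378 − 170 − 0.7·661 = 0 → P_y = 324.3 N.
ΣF_x = 0: no horizontal applied forces, so P_x = 0.

P_x = 0, P_y = 324.3 N, Q_y = 308.4 N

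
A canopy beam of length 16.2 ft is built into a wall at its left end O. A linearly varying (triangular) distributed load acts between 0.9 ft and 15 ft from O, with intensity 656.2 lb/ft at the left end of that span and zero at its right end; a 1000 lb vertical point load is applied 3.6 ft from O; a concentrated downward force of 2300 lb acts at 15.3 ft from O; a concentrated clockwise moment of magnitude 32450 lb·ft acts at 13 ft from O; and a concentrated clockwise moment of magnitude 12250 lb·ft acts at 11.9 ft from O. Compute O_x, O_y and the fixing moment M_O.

O_x = 0, O_y = 7926 lb, M_O = 109400 lb·ft

Resultant of the triangular load: ½ × 656.2 × 14.1 = 4626.21 lb, acting at 5.6 ft from O (one-third of the span from the peak).
ΣF_x = 0: O_x = 0.
ΣF_y = 0: O_y − ½·656.2·14.1 − 1000 − 2300 = 0 → O_y = 7926 lb.
ΣM about O: M_O − (½·656.2·14.1)·5.6 − 1000·3.6 − 2300·15.3 − 32450 − 12250 = 0 → M_O = 109400 lb·ft.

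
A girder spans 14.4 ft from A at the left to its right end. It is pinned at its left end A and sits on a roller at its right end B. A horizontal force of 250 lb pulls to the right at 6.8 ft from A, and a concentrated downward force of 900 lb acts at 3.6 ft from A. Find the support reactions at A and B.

A_x = -250.0 lb, A_y = 675.0 lb, B_y = 225.0 lb

ΣM about A: B_y·14.4 − 900·3.6 = 0 → B_y = 3240/14.4 = 225.0 lb.
ΣF_y = 0: A_y + 225 − 900 = 0 → A_y = 675.0 lb.
ΣF_x = 0: A_x + 250 = 0 → A_x = -250.0 lb.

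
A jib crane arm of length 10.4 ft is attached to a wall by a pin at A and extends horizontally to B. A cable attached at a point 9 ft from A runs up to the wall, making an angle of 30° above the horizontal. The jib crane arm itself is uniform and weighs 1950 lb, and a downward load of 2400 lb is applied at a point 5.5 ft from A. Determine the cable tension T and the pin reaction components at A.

ΣM about A: T·sin30°·9 − 1950·5.2 − 2400·5.5 = 0 → T = 23340/(9·0.5) = 5186.67 ≈ 5187 lb.
ΣF_x = 0: A_x − T·cos30° = 0 → A_x = 5186.67 × 0.866025 = 4492 lb.
ΣF_y = 0: A_y + T·sin30° − 1950 − 2400 = 0 → A_y = 4350 − 5186.67 × 0.5 = 1757 lb.

T = 5187 lb, A_x = 4492 lb, A_y = 1757 lb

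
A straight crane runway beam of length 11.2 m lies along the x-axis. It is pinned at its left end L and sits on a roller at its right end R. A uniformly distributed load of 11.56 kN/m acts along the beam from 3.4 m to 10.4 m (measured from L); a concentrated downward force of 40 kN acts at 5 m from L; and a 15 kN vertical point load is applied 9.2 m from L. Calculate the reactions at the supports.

Resultant of the distributed load: 11.56 × 7 = 80.92 kN at 6.9 m from L.
ΣM about L: R_y·11.2 − (11.56·7)·6.9 − 40·5 − 15·9.2 = 0 → R_y = 896.348/11.2 = 80.0311 ≈ 80.03 kN.
ΣF_y = 0: L_y + 80.0311 − 11.56·7 − 40 − 15 = 0 → L_y = 55.89 kN.
ΣF_x = 0: no horizontal applied forces, so L_x = 0.

L_x = 0, L_y = 55.89 kN, R_y = 80.03 kN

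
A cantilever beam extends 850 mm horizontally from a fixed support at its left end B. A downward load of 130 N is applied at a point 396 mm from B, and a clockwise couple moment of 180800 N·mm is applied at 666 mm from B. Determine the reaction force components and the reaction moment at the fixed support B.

B_x = 0, B_y = 130.0 N, M_B = 232300 N·mm

ΣF_x = 0: B_x = 0.
ΣF_y = 0: B_y − 130 = 0 → B_y = 130.0 N.
ΣM about B: M_B − 130·396 − 180800 = 0 → M_B = 232300 N·mm.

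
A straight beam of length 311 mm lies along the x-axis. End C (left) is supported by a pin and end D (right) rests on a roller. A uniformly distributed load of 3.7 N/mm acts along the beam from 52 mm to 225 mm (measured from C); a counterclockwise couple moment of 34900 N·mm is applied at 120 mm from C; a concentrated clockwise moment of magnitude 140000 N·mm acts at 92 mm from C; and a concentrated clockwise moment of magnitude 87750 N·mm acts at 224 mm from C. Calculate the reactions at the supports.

C_x = 0, C_y = -265.1 N, D_y = 905.2 N

Resultant of the distributed load: 3.7 × 173 = 640.1 N at 138.5 mm from C.
Taking moments about C: D_y·311 − (3.7·173)·138.5 + 34900 − 140000 − 87750 = 0 → D_y = 281503.85/311 = 905.157 ≈ 905.2 N.
ΣF_y = 0: C_y + 905.157 − 3.7·173 = 0 → C_y = -265.1 N.
ΣF_x = 0: no horizontal applied forces, so C_x = 0.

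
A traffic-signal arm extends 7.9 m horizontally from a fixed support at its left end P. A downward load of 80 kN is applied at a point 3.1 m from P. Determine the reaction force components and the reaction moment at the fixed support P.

P_x = 0, P_y = 80.00 kN, M_P = 248.0 kN·m

ΣF_x = 0: P_x = 0.
ΣF_y = 0: P_y − 80 = 0 → P_y = 80.00 kN.
ΣM about P: M_P − 80·3.1 = 0 → M_P = 248.0 kN·m.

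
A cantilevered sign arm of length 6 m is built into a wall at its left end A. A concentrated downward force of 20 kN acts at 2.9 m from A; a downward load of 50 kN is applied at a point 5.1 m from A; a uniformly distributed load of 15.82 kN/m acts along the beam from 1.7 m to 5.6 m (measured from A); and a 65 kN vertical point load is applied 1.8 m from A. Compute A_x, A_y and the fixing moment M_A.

A_x = 0, A_y = 196.7 kN, M_A = 655.2 kN·m

Resultant of the distributed load: 15.82 × 3.9 = 61.698 kN at 3.65 m from A.
ΣF_x = 0: A_x = 0.
ΣF_y = 0: A_y − 20 − 50 − 15.82·3.9 − 65 = 0 → A_y = 196.7 kN.
ΣM about A: M_A − 20·2.9 − 50·5.1 − (15.82·3.9)·3.65 − 65·1.8 = 0 → M_A = 655.2 kN·m.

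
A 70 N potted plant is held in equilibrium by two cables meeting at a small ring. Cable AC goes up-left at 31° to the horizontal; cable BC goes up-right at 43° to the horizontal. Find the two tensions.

T_AC = 53.26 N, T_BC = 62.42 N

ΣF_x = 0: −T_AC·cos31° + T_BC·cos43° = 0 → T_BC = 1.17203·T_AC.
ΣF_y = 0: T_AC·sin31° + T_BC·sin43° = 70.
Substitute: T_AC·(0.515038 + 1.17203·0.681998) = 70 → T_AC = 53.2579 ≈ 53.26 N.
Then T_BC = 1.17203 × 53.2579 = 62.42 N.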